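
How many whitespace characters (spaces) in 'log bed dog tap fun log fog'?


\s matches whitespace characters (spaces, tabs, etc.).
Text: 'log bed dog tap fun log fog'
This text has 7 words separated by spaces.
Number of spaces = number of words - 1 = 7 - 1 = 6

6


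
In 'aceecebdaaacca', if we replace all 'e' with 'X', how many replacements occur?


re.sub('e', 'X', text) replaces every occurrence of 'e' with 'X'.
Text: 'aceecebdaaacca'
Scanning for 'e':
  pos 2: 'e' -> replacement #1
  pos 3: 'e' -> replacement #2
  pos 5: 'e' -> replacement #3
Total replacements: 3

3


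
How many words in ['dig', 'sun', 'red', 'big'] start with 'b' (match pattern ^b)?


Pattern ^b anchors to start of word. Check which words begin with 'b':
  'dig' -> no
  'sun' -> no
  'red' -> no
  'big' -> MATCH (starts with 'b')
Matching words: ['big']
Count: 1

1


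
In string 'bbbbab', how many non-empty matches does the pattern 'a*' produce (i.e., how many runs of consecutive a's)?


Pattern 'a*' matches zero or more a's. We want non-empty runs of consecutive a's.
String: 'bbbbab'
Walking through the string to find runs of a's:
  Run 1: positions 4-4 -> 'a'
Non-empty runs found: ['a']
Count: 1

1


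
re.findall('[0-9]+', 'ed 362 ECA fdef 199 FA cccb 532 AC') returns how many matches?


Pattern '[0-9]+' finds one or more digits.
Text: 'ed 362 ECA fdef 199 FA cccb 532 AC'
Scanning for matches:
  Match 1: '362'
  Match 2: '199'
  Match 3: '532'
Total matches: 3

3


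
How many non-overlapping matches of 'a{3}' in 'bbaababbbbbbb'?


Pattern 'a{3}' matches exactly 3 consecutive a's (greedy, non-overlapping).
String: 'bbaababbbbbbb'
Scanning for runs of a's:
  Run at pos 2: 'aa' (length 2) -> 0 match(es)
  Run at pos 5: 'a' (length 1) -> 0 match(es)
Matches found: []
Total: 0

0


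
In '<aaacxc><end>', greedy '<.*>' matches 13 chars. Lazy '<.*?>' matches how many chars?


Greedy '<.*>' tries to match as MUCH as possible.
Lazy '<.*?>' tries to match as LITTLE as possible.

String: '<aaacxc><end>'
Greedy '<.*>' starts at first '<' and extends to the LAST '>': '<aaacxc><end>' (13 chars)
Lazy '<.*?>' starts at first '<' and stops at the FIRST '>': '<aaacxc>' (8 chars)

8


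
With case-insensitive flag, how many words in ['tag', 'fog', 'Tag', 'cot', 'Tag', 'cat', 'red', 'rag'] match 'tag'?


Case-insensitive matching: compare each word's lowercase form to 'tag'.
  'tag' -> lower='tag' -> MATCH
  'fog' -> lower='fog' -> no
  'Tag' -> lower='tag' -> MATCH
  'cot' -> lower='cot' -> no
  'Tag' -> lower='tag' -> MATCH
  'cat' -> lower='cat' -> no
  'red' -> lower='red' -> no
  'rag' -> lower='rag' -> no
Matches: ['tag', 'Tag', 'Tag']
Count: 3

3


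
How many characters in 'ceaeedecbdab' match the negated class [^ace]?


Negated class [^ace] matches any char NOT in {a, c, e}
Scanning 'ceaeedecbdab':
  pos 0: 'c' -> no (excluded)
  pos 1: 'e' -> no (excluded)
  pos 2: 'a' -> no (excluded)
  pos 3: 'e' -> no (excluded)
  pos 4: 'e' -> no (excluded)
  pos 5: 'd' -> MATCH
  pos 6: 'e' -> no (excluded)
  pos 7: 'c' -> no (excluded)
  pos 8: 'b' -> MATCH
  pos 9: 'd' -> MATCH
  pos 10: 'a' -> no (excluded)
  pos 11: 'b' -> MATCH
Total matches: 4

4


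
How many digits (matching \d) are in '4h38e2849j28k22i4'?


\d matches any digit 0-9.
Scanning '4h38e2849j28k22i4':
  pos 0: '4' -> DIGIT
  pos 2: '3' -> DIGIT
  pos 3: '8' -> DIGIT
  pos 5: '2' -> DIGIT
  pos 6: '8' -> DIGIT
  pos 7: '4' -> DIGIT
  pos 8: '9' -> DIGIT
  pos 10: '2' -> DIGIT
  pos 11: '8' -> DIGIT
  pos 13: '2' -> DIGIT
  pos 14: '2' -> DIGIT
  pos 16: '4' -> DIGIT
Digits found: ['4', '3', '8', '2', '8', '4', '9', '2', '8', '2', '2', '4']
Total: 12

12


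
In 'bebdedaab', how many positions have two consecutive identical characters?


Looking for consecutive identical characters in 'bebdedaab':
  pos 0-1: 'b' vs 'e' -> different
  pos 1-2: 'e' vs 'b' -> different
  pos 2-3: 'b' vs 'd' -> different
  pos 3-4: 'd' vs 'e' -> different
  pos 4-5: 'e' vs 'd' -> different
  pos 5-6: 'd' vs 'a' -> different
  pos 6-7: 'a' vs 'a' -> MATCH ('aa')
  pos 7-8: 'a' vs 'b' -> different
Consecutive identical pairs: ['aa']
Count: 1

1


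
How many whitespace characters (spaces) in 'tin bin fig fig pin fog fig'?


\s matches whitespace characters (spaces, tabs, etc.).
Text: 'tin bin fig fig pin fog fig'
This text has 7 words separated by spaces.
Number of spaces = number of words - 1 = 7 - 1 = 6

6


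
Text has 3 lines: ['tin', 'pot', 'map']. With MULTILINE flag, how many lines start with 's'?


With MULTILINE flag, ^ matches the start of each line.
Lines: ['tin', 'pot', 'map']
Checking which lines start with 's':
  Line 1: 'tin' -> no
  Line 2: 'pot' -> no
  Line 3: 'map' -> no
Matching lines: []
Count: 0

0


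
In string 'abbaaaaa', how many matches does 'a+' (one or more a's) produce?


Pattern 'a+' matches one or more consecutive a's.
String: 'abbaaaaa'
Scanning for runs of a:
  Match 1: 'a' (length 1)
  Match 2: 'aaaaa' (length 5)
Total matches: 2

2


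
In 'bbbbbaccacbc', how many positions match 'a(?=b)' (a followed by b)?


Lookahead 'a(?=b)' matches 'a' only when followed by 'b'.
String: 'bbbbbaccacbc'
Checking each position where char is 'a':
  pos 5: 'a' -> no (next='c')
  pos 8: 'a' -> no (next='c')
Matching positions: []
Count: 0

0


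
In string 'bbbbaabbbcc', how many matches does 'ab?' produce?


Pattern 'ab?' matches 'a' optionally followed by 'b'.
String: 'bbbbaabbbcc'
Scanning left to right for 'a' then checking next char:
  Match 1: 'a' (a not followed by b)
  Match 2: 'ab' (a followed by b)
Total matches: 2

2


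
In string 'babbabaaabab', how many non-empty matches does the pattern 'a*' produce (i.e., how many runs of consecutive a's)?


Pattern 'a*' matches zero or more a's. We want non-empty runs of consecutive a's.
String: 'babbabaaabab'
Walking through the string to find runs of a's:
  Run 1: positions 1-1 -> 'a'
  Run 2: positions 4-4 -> 'a'
  Run 3: positions 6-8 -> 'aaa'
  Run 4: positions 10-10 -> 'a'
Non-empty runs found: ['a', 'a', 'aaa', 'a']
Count: 4

4


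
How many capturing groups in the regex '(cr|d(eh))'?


To count capturing groups, count each '(' that starts a group.
Pattern: '(cr|d(eh))'
Walking through the pattern:
  Position 0: '(' -> group #1
  Position 5: '(' -> group #2
Total capturing groups: 2

2


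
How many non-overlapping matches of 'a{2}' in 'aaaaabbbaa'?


Pattern 'a{2}' matches exactly 2 consecutive a's (greedy, non-overlapping).
String: 'aaaaabbbaa'
Scanning for runs of a's:
  Run at pos 0: 'aaaaa' (length 5) -> 2 match(es)
  Run at pos 8: 'aa' (length 2) -> 1 match(es)
Matches found: ['aa', 'aa', 'aa']
Total: 3

3


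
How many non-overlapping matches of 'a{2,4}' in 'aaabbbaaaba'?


Pattern 'a{2,4}' matches between 2 and 4 consecutive a's (greedy).
String: 'aaabbbaaaba'
Finding runs of a's and applying greedy matching:
  Run at pos 0: 'aaa' (length 3)
  Run at pos 6: 'aaa' (length 3)
  Run at pos 10: 'a' (length 1)
Matches: ['aaa', 'aaa']
Count: 2

2


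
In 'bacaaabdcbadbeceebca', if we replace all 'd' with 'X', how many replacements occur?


re.sub('d', 'X', text) replaces every occurrence of 'd' with 'X'.
Text: 'bacaaabdcbadbeceebca'
Scanning for 'd':
  pos 7: 'd' -> replacement #1
  pos 11: 'd' -> replacement #2
Total replacements: 2

2


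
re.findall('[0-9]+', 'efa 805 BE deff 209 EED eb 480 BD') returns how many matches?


Pattern '[0-9]+' finds one or more digits.
Text: 'efa 805 BE deff 209 EED eb 480 BD'
Scanning for matches:
  Match 1: '805'
  Match 2: '209'
  Match 3: '480'
Total matches: 3

3


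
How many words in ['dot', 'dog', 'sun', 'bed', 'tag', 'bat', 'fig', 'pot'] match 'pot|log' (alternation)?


Alternation 'pot|log' matches either 'pot' or 'log'.
Checking each word:
  'dot' -> no
  'dog' -> no
  'sun' -> no
  'bed' -> no
  'tag' -> no
  'bat' -> no
  'fig' -> no
  'pot' -> MATCH
Matches: ['pot']
Count: 1

1


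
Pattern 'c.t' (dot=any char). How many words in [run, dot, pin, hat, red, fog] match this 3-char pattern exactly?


Pattern 'c.t' means: starts with 'c', any single char, ends with 't'.
Checking each word (must be exactly 3 chars):
  'run' (len=3): no
  'dot' (len=3): no
  'pin' (len=3): no
  'hat' (len=3): no
  'red' (len=3): no
  'fog' (len=3): no
Matching words: []
Total: 0

0


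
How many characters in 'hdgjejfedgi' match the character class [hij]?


Character class [hij] matches any of: {h, i, j}
Scanning string 'hdgjejfedgi' character by character:
  pos 0: 'h' -> MATCH
  pos 1: 'd' -> no
  pos 2: 'g' -> no
  pos 3: 'j' -> MATCH
  pos 4: 'e' -> no
  pos 5: 'j' -> MATCH
  pos 6: 'f' -> no
  pos 7: 'e' -> no
  pos 8: 'd' -> no
  pos 9: 'g' -> no
  pos 10: 'i' -> MATCH
Total matches: 4

4


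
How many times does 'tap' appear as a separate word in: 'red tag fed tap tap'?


Scanning each word for exact match 'tap':
  Word 1: 'red' -> no
  Word 2: 'tag' -> no
  Word 3: 'fed' -> no
  Word 4: 'tap' -> MATCH
  Word 5: 'tap' -> MATCH
Total matches: 2

2


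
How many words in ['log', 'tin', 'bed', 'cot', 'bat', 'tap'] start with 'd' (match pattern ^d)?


Pattern ^d anchors to start of word. Check which words begin with 'd':
  'log' -> no
  'tin' -> no
  'bed' -> no
  'cot' -> no
  'bat' -> no
  'tap' -> no
Matching words: []
Count: 0

0


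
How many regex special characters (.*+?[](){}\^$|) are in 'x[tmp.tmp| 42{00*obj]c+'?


Regex special characters are: . * + ? [ ] ( ) { } \ ^ $ |
Scanning 'x[tmp.tmp| 42{00*obj]c+':
  pos 1: '[' -> SPECIAL
  pos 5: '.' -> SPECIAL
  pos 9: '|' -> SPECIAL
  pos 13: '{' -> SPECIAL
  pos 16: '*' -> SPECIAL
  pos 20: ']' -> SPECIAL
  pos 22: '+' -> SPECIAL
Special chars found: ['[', '.', '|', '{', '*', ']', '+']
Total: 7

7


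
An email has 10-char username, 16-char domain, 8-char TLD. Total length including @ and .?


An email address has format: username@domain.tld
Username length: 10
'@' character: 1
Domain length: 16
'.' character: 1
TLD length: 8
Total = 10 + 1 + 16 + 1 + 8 = 36

36


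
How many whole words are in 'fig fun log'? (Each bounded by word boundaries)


Word boundaries (\b) mark the start/end of each word.
Text: 'fig fun log'
Splitting by whitespace:
  Word 1: 'fig'
  Word 2: 'fun'
  Word 3: 'log'
Total whole words: 3

3


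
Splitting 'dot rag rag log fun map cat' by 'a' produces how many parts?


Splitting by 'a' breaks the string at each occurrence of the separator.
Text: 'dot rag rag log fun map cat'
Parts after split:
  Part 1: 'dot r'
  Part 2: 'g r'
  Part 3: 'g log fun m'
  Part 4: 'p c'
  Part 5: 't'
Total parts: 5

5


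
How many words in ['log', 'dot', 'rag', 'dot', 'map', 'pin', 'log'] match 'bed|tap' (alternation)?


Alternation 'bed|tap' matches either 'bed' or 'tap'.
Checking each word:
  'log' -> no
  'dot' -> no
  'rag' -> no
  'dot' -> no
  'map' -> no
  'pin' -> no
  'log' -> no
Matches: []
Count: 0

0


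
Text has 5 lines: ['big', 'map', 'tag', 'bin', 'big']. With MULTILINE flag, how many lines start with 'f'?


With MULTILINE flag, ^ matches the start of each line.
Lines: ['big', 'map', 'tag', 'bin', 'big']
Checking which lines start with 'f':
  Line 1: 'big' -> no
  Line 2: 'map' -> no
  Line 3: 'tag' -> no
  Line 4: 'bin' -> no
  Line 5: 'big' -> no
Matching lines: []
Count: 0

0


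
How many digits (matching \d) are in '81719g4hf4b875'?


\d matches any digit 0-9.
Scanning '81719g4hf4b875':
  pos 0: '8' -> DIGIT
  pos 1: '1' -> DIGIT
  pos 2: '7' -> DIGIT
  pos 3: '1' -> DIGIT
  pos 4: '9' -> DIGIT
  pos 6: '4' -> DIGIT
  pos 9: '4' -> DIGIT
  pos 11: '8' -> DIGIT
  pos 12: '7' -> DIGIT
  pos 13: '5' -> DIGIT
Digits found: ['8', '1', '7', '1', '9', '4', '4', '8', '7', '5']
Total: 10

10


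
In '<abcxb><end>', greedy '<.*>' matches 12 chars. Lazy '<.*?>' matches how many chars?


Greedy '<.*>' tries to match as MUCH as possible.
Lazy '<.*?>' tries to match as LITTLE as possible.

String: '<abcxb><end>'
Greedy '<.*>' starts at first '<' and extends to the LAST '>': '<abcxb><end>' (12 chars)
Lazy '<.*?>' starts at first '<' and stops at the FIRST '>': '<abcxb>' (7 chars)

7


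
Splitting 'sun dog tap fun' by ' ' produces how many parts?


Splitting by ' ' breaks the string at each occurrence of the separator.
Text: 'sun dog tap fun'
Parts after split:
  Part 1: 'sun'
  Part 2: 'dog'
  Part 3: 'tap'
  Part 4: 'fun'
Total parts: 4

4


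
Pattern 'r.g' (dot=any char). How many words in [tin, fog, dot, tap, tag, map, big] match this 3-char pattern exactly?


Pattern 'r.g' means: starts with 'r', any single char, ends with 'g'.
Checking each word (must be exactly 3 chars):
  'tin' (len=3): no
  'fog' (len=3): no
  'dot' (len=3): no
  'tap' (len=3): no
  'tag' (len=3): no
  'map' (len=3): no
  'big' (len=3): no
Matching words: []
Total: 0

0


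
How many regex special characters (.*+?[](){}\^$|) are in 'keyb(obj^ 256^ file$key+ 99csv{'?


Regex special characters are: . * + ? [ ] ( ) { } \ ^ $ |
Scanning 'keyb(obj^ 256^ file$key+ 99csv{':
  pos 4: '(' -> SPECIAL
  pos 8: '^' -> SPECIAL
  pos 13: '^' -> SPECIAL
  pos 19: '$' -> SPECIAL
  pos 23: '+' -> SPECIAL
  pos 30: '{' -> SPECIAL
Special chars found: ['(', '^', '^', '$', '+', '{']
Total: 6

6


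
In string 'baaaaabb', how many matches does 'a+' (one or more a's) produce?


Pattern 'a+' matches one or more consecutive a's.
String: 'baaaaabb'
Scanning for runs of a:
  Match 1: 'aaaaa' (length 5)
Total matches: 1

1


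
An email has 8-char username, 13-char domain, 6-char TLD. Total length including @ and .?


An email address has format: username@domain.tld
Username length: 8
'@' character: 1
Domain length: 13
'.' character: 1
TLD length: 6
Total = 8 + 1 + 13 + 1 + 6 = 29

29


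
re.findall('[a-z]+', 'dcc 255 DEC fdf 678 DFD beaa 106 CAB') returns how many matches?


Pattern '[a-z]+' finds one or more lowercase letters.
Text: 'dcc 255 DEC fdf 678 DFD beaa 106 CAB'
Scanning for matches:
  Match 1: 'dcc'
  Match 2: 'fdf'
  Match 3: 'beaa'
Total matches: 3

3


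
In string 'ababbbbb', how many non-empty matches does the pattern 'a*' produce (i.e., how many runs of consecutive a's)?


Pattern 'a*' matches zero or more a's. We want non-empty runs of consecutive a's.
String: 'ababbbbb'
Walking through the string to find runs of a's:
  Run 1: positions 0-0 -> 'a'
  Run 2: positions 2-2 -> 'a'
Non-empty runs found: ['a', 'a']
Count: 2

2


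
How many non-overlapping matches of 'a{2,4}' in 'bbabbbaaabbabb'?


Pattern 'a{2,4}' matches between 2 and 4 consecutive a's (greedy).
String: 'bbabbbaaabbabb'
Finding runs of a's and applying greedy matching:
  Run at pos 2: 'a' (length 1)
  Run at pos 6: 'aaa' (length 3)
  Run at pos 11: 'a' (length 1)
Matches: ['aaa']
Count: 1

1


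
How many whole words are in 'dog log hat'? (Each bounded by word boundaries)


Word boundaries (\b) mark the start/end of each word.
Text: 'dog log hat'
Splitting by whitespace:
  Word 1: 'dog'
  Word 2: 'log'
  Word 3: 'hat'
Total whole words: 3

3


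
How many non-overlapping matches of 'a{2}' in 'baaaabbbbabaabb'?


Pattern 'a{2}' matches exactly 2 consecutive a's (greedy, non-overlapping).
String: 'baaaabbbbabaabb'
Scanning for runs of a's:
  Run at pos 1: 'aaaa' (length 4) -> 2 match(es)
  Run at pos 9: 'a' (length 1) -> 0 match(es)
  Run at pos 11: 'aa' (length 2) -> 1 match(es)
Matches found: ['aa', 'aa', 'aa']
Total: 3

3


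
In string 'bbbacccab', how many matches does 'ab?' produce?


Pattern 'ab?' matches 'a' optionally followed by 'b'.
String: 'bbbacccab'
Scanning left to right for 'a' then checking next char:
  Match 1: 'a' (a not followed by b)
  Match 2: 'ab' (a followed by b)
Total matches: 2

2


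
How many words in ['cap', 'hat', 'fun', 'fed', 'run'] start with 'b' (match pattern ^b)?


Pattern ^b anchors to start of word. Check which words begin with 'b':
  'cap' -> no
  'hat' -> no
  'fun' -> no
  'fed' -> no
  'run' -> no
Matching words: []
Count: 0

0


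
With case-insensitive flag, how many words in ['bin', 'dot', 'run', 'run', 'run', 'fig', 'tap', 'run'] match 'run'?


Case-insensitive matching: compare each word's lowercase form to 'run'.
  'bin' -> lower='bin' -> no
  'dot' -> lower='dot' -> no
  'run' -> lower='run' -> MATCH
  'run' -> lower='run' -> MATCH
  'run' -> lower='run' -> MATCH
  'fig' -> lower='fig' -> no
  'tap' -> lower='tap' -> no
  'run' -> lower='run' -> MATCH
Matches: ['run', 'run', 'run', 'run']
Count: 4

4


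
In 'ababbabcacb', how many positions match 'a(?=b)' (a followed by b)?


Lookahead 'a(?=b)' matches 'a' only when followed by 'b'.
String: 'ababbabcacb'
Checking each position where char is 'a':
  pos 0: 'a' -> MATCH (next='b')
  pos 2: 'a' -> MATCH (next='b')
  pos 5: 'a' -> MATCH (next='b')
  pos 8: 'a' -> no (next='c')
Matching positions: [0, 2, 5]
Count: 3

3


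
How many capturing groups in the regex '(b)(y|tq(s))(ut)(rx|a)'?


To count capturing groups, count each '(' that starts a group.
Pattern: '(b)(y|tq(s))(ut)(rx|a)'
Walking through the pattern:
  Position 0: '(' -> group #1
  Position 3: '(' -> group #2
  Position 8: '(' -> group #3
  Position 12: '(' -> group #4
  Position 16: '(' -> group #5
Total capturing groups: 5

5


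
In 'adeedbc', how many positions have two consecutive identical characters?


Looking for consecutive identical characters in 'adeedbc':
  pos 0-1: 'a' vs 'd' -> different
  pos 1-2: 'd' vs 'e' -> different
  pos 2-3: 'e' vs 'e' -> MATCH ('ee')
  pos 3-4: 'e' vs 'd' -> different
  pos 4-5: 'd' vs 'b' -> different
  pos 5-6: 'b' vs 'c' -> different
Consecutive identical pairs: ['ee']
Count: 1

1


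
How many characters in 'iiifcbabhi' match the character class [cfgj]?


Character class [cfgj] matches any of: {c, f, g, j}
Scanning string 'iiifcbabhi' character by character:
  pos 0: 'i' -> no
  pos 1: 'i' -> no
  pos 2: 'i' -> no
  pos 3: 'f' -> MATCH
  pos 4: 'c' -> MATCH
  pos 5: 'b' -> no
  pos 6: 'a' -> no
  pos 7: 'b' -> no
  pos 8: 'h' -> no
  pos 9: 'i' -> no
Total matches: 2

2


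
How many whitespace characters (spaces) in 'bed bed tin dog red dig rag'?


\s matches whitespace characters (spaces, tabs, etc.).
Text: 'bed bed tin dog red dig rag'
This text has 7 words separated by spaces.
Number of spaces = number of words - 1 = 7 - 1 = 6

6


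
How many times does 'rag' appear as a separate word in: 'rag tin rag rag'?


Scanning each word for exact match 'rag':
  Word 1: 'rag' -> MATCH
  Word 2: 'tin' -> no
  Word 3: 'rag' -> MATCH
  Word 4: 'rag' -> MATCH
Total matches: 3

3


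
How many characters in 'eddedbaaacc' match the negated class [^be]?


Negated class [^be] matches any char NOT in {b, e}
Scanning 'eddedbaaacc':
  pos 0: 'e' -> no (excluded)
  pos 1: 'd' -> MATCH
  pos 2: 'd' -> MATCH
  pos 3: 'e' -> no (excluded)
  pos 4: 'd' -> MATCH
  pos 5: 'b' -> no (excluded)
  pos 6: 'a' -> MATCH
  pos 7: 'a' -> MATCH
  pos 8: 'a' -> MATCH
  pos 9: 'c' -> MATCH
  pos 10: 'c' -> MATCH
Total matches: 8

8


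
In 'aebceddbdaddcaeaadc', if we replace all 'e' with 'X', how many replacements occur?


re.sub('e', 'X', text) replaces every occurrence of 'e' with 'X'.
Text: 'aebceddbdaddcaeaadc'
Scanning for 'e':
  pos 1: 'e' -> replacement #1
  pos 4: 'e' -> replacement #2
  pos 14: 'e' -> replacement #3
Total replacements: 3

3


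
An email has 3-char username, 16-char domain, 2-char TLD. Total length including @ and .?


An email address has format: username@domain.tld
Username length: 3
'@' character: 1
Domain length: 16
'.' character: 1
TLD length: 2
Total = 3 + 1 + 16 + 1 + 2 = 23

23


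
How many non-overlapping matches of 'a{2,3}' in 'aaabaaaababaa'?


Pattern 'a{2,3}' matches between 2 and 3 consecutive a's (greedy).
String: 'aaabaaaababaa'
Finding runs of a's and applying greedy matching:
  Run at pos 0: 'aaa' (length 3)
  Run at pos 4: 'aaaa' (length 4)
  Run at pos 9: 'a' (length 1)
  Run at pos 11: 'aa' (length 2)
Matches: ['aaa', 'aaa', 'aa']
Count: 3

3


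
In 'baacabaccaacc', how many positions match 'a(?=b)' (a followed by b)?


Lookahead 'a(?=b)' matches 'a' only when followed by 'b'.
String: 'baacabaccaacc'
Checking each position where char is 'a':
  pos 1: 'a' -> no (next='a')
  pos 2: 'a' -> no (next='c')
  pos 4: 'a' -> MATCH (next='b')
  pos 6: 'a' -> no (next='c')
  pos 9: 'a' -> no (next='a')
  pos 10: 'a' -> no (next='c')
Matching positions: [4]
Count: 1

1


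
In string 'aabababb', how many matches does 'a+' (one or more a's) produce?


Pattern 'a+' matches one or more consecutive a's.
String: 'aabababb'
Scanning for runs of a:
  Match 1: 'aa' (length 2)
  Match 2: 'a' (length 1)
  Match 3: 'a' (length 1)
Total matches: 3

3


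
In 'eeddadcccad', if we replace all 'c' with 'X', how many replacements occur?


re.sub('c', 'X', text) replaces every occurrence of 'c' with 'X'.
Text: 'eeddadcccad'
Scanning for 'c':
  pos 6: 'c' -> replacement #1
  pos 7: 'c' -> replacement #2
  pos 8: 'c' -> replacement #3
Total replacements: 3

3


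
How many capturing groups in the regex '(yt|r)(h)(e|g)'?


To count capturing groups, count each '(' that starts a group.
Pattern: '(yt|r)(h)(e|g)'
Walking through the pattern:
  Position 0: '(' -> group #1
  Position 6: '(' -> group #2
  Position 9: '(' -> group #3
Total capturing groups: 3

3


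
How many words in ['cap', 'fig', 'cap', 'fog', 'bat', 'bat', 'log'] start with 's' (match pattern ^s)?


Pattern ^s anchors to start of word. Check which words begin with 's':
  'cap' -> no
  'fig' -> no
  'cap' -> no
  'fog' -> no
  'bat' -> no
  'bat' -> no
  'log' -> no
Matching words: []
Count: 0

0


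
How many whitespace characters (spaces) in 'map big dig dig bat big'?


\s matches whitespace characters (spaces, tabs, etc.).
Text: 'map big dig dig bat big'
This text has 6 words separated by spaces.
Number of spaces = number of words - 1 = 6 - 1 = 5

5


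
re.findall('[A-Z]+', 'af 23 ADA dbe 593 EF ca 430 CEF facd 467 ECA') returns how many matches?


Pattern '[A-Z]+' finds one or more uppercase letters.
Text: 'af 23 ADA dbe 593 EF ca 430 CEF facd 467 ECA'
Scanning for matches:
  Match 1: 'ADA'
  Match 2: 'EF'
  Match 3: 'CEF'
  Match 4: 'ECA'
Total matches: 4

4


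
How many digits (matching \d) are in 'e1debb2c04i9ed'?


\d matches any digit 0-9.
Scanning 'e1debb2c04i9ed':
  pos 1: '1' -> DIGIT
  pos 6: '2' -> DIGIT
  pos 8: '0' -> DIGIT
  pos 9: '4' -> DIGIT
  pos 11: '9' -> DIGIT
Digits found: ['1', '2', '0', '4', '9']
Total: 5

5


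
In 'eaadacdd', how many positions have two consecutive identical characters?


Looking for consecutive identical characters in 'eaadacdd':
  pos 0-1: 'e' vs 'a' -> different
  pos 1-2: 'a' vs 'a' -> MATCH ('aa')
  pos 2-3: 'a' vs 'd' -> different
  pos 3-4: 'd' vs 'a' -> different
  pos 4-5: 'a' vs 'c' -> different
  pos 5-6: 'c' vs 'd' -> different
  pos 6-7: 'd' vs 'd' -> MATCH ('dd')
Consecutive identical pairs: ['aa', 'dd']
Count: 2

2


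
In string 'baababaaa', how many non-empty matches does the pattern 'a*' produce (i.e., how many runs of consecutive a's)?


Pattern 'a*' matches zero or more a's. We want non-empty runs of consecutive a's.
String: 'baababaaa'
Walking through the string to find runs of a's:
  Run 1: positions 1-2 -> 'aa'
  Run 2: positions 4-4 -> 'a'
  Run 3: positions 6-8 -> 'aaa'
Non-empty runs found: ['aa', 'a', 'aaa']
Count: 3

3


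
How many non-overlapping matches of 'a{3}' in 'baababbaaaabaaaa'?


Pattern 'a{3}' matches exactly 3 consecutive a's (greedy, non-overlapping).
String: 'baababbaaaabaaaa'
Scanning for runs of a's:
  Run at pos 1: 'aa' (length 2) -> 0 match(es)
  Run at pos 4: 'a' (length 1) -> 0 match(es)
  Run at pos 7: 'aaaa' (length 4) -> 1 match(es)
  Run at pos 12: 'aaaa' (length 4) -> 1 match(es)
Matches found: ['aaa', 'aaa']
Total: 2

2


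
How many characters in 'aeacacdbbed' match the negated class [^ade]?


Negated class [^ade] matches any char NOT in {a, d, e}
Scanning 'aeacacdbbed':
  pos 0: 'a' -> no (excluded)
  pos 1: 'e' -> no (excluded)
  pos 2: 'a' -> no (excluded)
  pos 3: 'c' -> MATCH
  pos 4: 'a' -> no (excluded)
  pos 5: 'c' -> MATCH
  pos 6: 'd' -> no (excluded)
  pos 7: 'b' -> MATCH
  pos 8: 'b' -> MATCH
  pos 9: 'e' -> no (excluded)
  pos 10: 'd' -> no (excluded)
Total matches: 4

4


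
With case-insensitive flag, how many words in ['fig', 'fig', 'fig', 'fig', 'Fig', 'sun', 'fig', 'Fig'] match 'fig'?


Case-insensitive matching: compare each word's lowercase form to 'fig'.
  'fig' -> lower='fig' -> MATCH
  'fig' -> lower='fig' -> MATCH
  'fig' -> lower='fig' -> MATCH
  'fig' -> lower='fig' -> MATCH
  'Fig' -> lower='fig' -> MATCH
  'sun' -> lower='sun' -> no
  'fig' -> lower='fig' -> MATCH
  'Fig' -> lower='fig' -> MATCH
Matches: ['fig', 'fig', 'fig', 'fig', 'Fig', 'fig', 'Fig']
Count: 7

7


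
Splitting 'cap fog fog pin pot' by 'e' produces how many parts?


Splitting by 'e' breaks the string at each occurrence of the separator.
Text: 'cap fog fog pin pot'
Parts after split:
  Part 1: 'cap fog fog pin pot'
Total parts: 1

1


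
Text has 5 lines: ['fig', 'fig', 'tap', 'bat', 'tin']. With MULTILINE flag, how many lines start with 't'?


With MULTILINE flag, ^ matches the start of each line.
Lines: ['fig', 'fig', 'tap', 'bat', 'tin']
Checking which lines start with 't':
  Line 1: 'fig' -> no
  Line 2: 'fig' -> no
  Line 3: 'tap' -> MATCH
  Line 4: 'bat' -> no
  Line 5: 'tin' -> MATCH
Matching lines: ['tap', 'tin']
Count: 2

2


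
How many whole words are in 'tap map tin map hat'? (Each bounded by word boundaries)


Word boundaries (\b) mark the start/end of each word.
Text: 'tap map tin map hat'
Splitting by whitespace:
  Word 1: 'tap'
  Word 2: 'map'
  Word 3: 'tin'
  Word 4: 'map'
  Word 5: 'hat'
Total whole words: 5

5


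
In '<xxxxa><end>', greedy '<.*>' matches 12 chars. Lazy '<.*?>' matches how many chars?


Greedy '<.*>' tries to match as MUCH as possible.
Lazy '<.*?>' tries to match as LITTLE as possible.

String: '<xxxxa><end>'
Greedy '<.*>' starts at first '<' and extends to the LAST '>': '<xxxxa><end>' (12 chars)
Lazy '<.*?>' starts at first '<' and stops at the FIRST '>': '<xxxxa>' (7 chars)

7


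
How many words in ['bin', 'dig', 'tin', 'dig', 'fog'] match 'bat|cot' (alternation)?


Alternation 'bat|cot' matches either 'bat' or 'cot'.
Checking each word:
  'bin' -> no
  'dig' -> no
  'tin' -> no
  'dig' -> no
  'fog' -> no
Matches: []
Count: 0

0


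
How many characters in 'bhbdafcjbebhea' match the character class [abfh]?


Character class [abfh] matches any of: {a, b, f, h}
Scanning string 'bhbdafcjbebhea' character by character:
  pos 0: 'b' -> MATCH
  pos 1: 'h' -> MATCH
  pos 2: 'b' -> MATCH
  pos 3: 'd' -> no
  pos 4: 'a' -> MATCH
  pos 5: 'f' -> MATCH
  pos 6: 'c' -> no
  pos 7: 'j' -> no
  pos 8: 'b' -> MATCH
  pos 9: 'e' -> no
  pos 10: 'b' -> MATCH
  pos 11: 'h' -> MATCH
  pos 12: 'e' -> no
  pos 13: 'a' -> MATCH
Total matches: 9

9


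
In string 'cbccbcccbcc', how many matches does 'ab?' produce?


Pattern 'ab?' matches 'a' optionally followed by 'b'.
String: 'cbccbcccbcc'
Scanning left to right for 'a' then checking next char:
Total matches: 0

0


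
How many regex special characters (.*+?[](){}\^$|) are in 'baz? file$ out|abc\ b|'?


Regex special characters are: . * + ? [ ] ( ) { } \ ^ $ |
Scanning 'baz? file$ out|abc\ b|':
  pos 3: '?' -> SPECIAL
  pos 9: '$' -> SPECIAL
  pos 14: '|' -> SPECIAL
  pos 18: '\' -> SPECIAL
  pos 21: '|' -> SPECIAL
Special chars found: ['?', '$', '|', '\\', '|']
Total: 5

5


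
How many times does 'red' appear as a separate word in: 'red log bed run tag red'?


Scanning each word for exact match 'red':
  Word 1: 'red' -> MATCH
  Word 2: 'log' -> no
  Word 3: 'bed' -> no
  Word 4: 'run' -> no
  Word 5: 'tag' -> no
  Word 6: 'red' -> MATCH
Total matches: 2

2


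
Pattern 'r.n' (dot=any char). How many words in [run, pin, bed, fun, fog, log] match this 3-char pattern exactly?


Pattern 'r.n' means: starts with 'r', any single char, ends with 'n'.
Checking each word (must be exactly 3 chars):
  'run' (len=3): MATCH
  'pin' (len=3): no
  'bed' (len=3): no
  'fun' (len=3): no
  'fog' (len=3): no
  'log' (len=3): no
Matching words: ['run']
Total: 1

1


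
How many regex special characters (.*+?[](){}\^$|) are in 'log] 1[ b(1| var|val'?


Regex special characters are: . * + ? [ ] ( ) { } \ ^ $ |
Scanning 'log] 1[ b(1| var|val':
  pos 3: ']' -> SPECIAL
  pos 6: '[' -> SPECIAL
  pos 9: '(' -> SPECIAL
  pos 11: '|' -> SPECIAL
  pos 16: '|' -> SPECIAL
Special chars found: [']', '[', '(', '|', '|']
Total: 5

5


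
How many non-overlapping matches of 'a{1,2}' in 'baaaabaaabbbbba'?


Pattern 'a{1,2}' matches between 1 and 2 consecutive a's (greedy).
String: 'baaaabaaabbbbba'
Finding runs of a's and applying greedy matching:
  Run at pos 1: 'aaaa' (length 4)
  Run at pos 6: 'aaa' (length 3)
  Run at pos 14: 'a' (length 1)
Matches: ['aa', 'aa', 'aa', 'a', 'a']
Count: 5

5


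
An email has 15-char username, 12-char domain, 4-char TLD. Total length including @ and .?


An email address has format: username@domain.tld
Username length: 15
'@' character: 1
Domain length: 12
'.' character: 1
TLD length: 4
Total = 15 + 1 + 12 + 1 + 4 = 33

33


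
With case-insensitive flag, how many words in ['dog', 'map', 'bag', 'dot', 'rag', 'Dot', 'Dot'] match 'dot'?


Case-insensitive matching: compare each word's lowercase form to 'dot'.
  'dog' -> lower='dog' -> no
  'map' -> lower='map' -> no
  'bag' -> lower='bag' -> no
  'dot' -> lower='dot' -> MATCH
  'rag' -> lower='rag' -> no
  'Dot' -> lower='dot' -> MATCH
  'Dot' -> lower='dot' -> MATCH
Matches: ['dot', 'Dot', 'Dot']
Count: 3

3


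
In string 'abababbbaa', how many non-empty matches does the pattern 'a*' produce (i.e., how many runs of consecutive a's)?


Pattern 'a*' matches zero or more a's. We want non-empty runs of consecutive a's.
String: 'abababbbaa'
Walking through the string to find runs of a's:
  Run 1: positions 0-0 -> 'a'
  Run 2: positions 2-2 -> 'a'
  Run 3: positions 4-4 -> 'a'
  Run 4: positions 8-9 -> 'aa'
Non-empty runs found: ['a', 'a', 'a', 'aa']
Count: 4

4


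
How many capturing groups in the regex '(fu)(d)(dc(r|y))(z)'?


To count capturing groups, count each '(' that starts a group.
Pattern: '(fu)(d)(dc(r|y))(z)'
Walking through the pattern:
  Position 0: '(' -> group #1
  Position 4: '(' -> group #2
  Position 7: '(' -> group #3
  Position 10: '(' -> group #4
  Position 16: '(' -> group #5
Total capturing groups: 5

5


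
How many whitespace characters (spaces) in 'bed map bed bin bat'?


\s matches whitespace characters (spaces, tabs, etc.).
Text: 'bed map bed bin bat'
This text has 5 words separated by spaces.
Number of spaces = number of words - 1 = 5 - 1 = 4

4


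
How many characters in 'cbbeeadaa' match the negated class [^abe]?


Negated class [^abe] matches any char NOT in {a, b, e}
Scanning 'cbbeeadaa':
  pos 0: 'c' -> MATCH
  pos 1: 'b' -> no (excluded)
  pos 2: 'b' -> no (excluded)
  pos 3: 'e' -> no (excluded)
  pos 4: 'e' -> no (excluded)
  pos 5: 'a' -> no (excluded)
  pos 6: 'd' -> MATCH
  pos 7: 'a' -> no (excluded)
  pos 8: 'a' -> no (excluded)
Total matches: 2

2


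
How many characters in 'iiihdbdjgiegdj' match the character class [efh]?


Character class [efh] matches any of: {e, f, h}
Scanning string 'iiihdbdjgiegdj' character by character:
  pos 0: 'i' -> no
  pos 1: 'i' -> no
  pos 2: 'i' -> no
  pos 3: 'h' -> MATCH
  pos 4: 'd' -> no
  pos 5: 'b' -> no
  pos 6: 'd' -> no
  pos 7: 'j' -> no
  pos 8: 'g' -> no
  pos 9: 'i' -> no
  pos 10: 'e' -> MATCH
  pos 11: 'g' -> no
  pos 12: 'd' -> no
  pos 13: 'j' -> no
Total matches: 2

2


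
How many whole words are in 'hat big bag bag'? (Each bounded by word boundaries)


Word boundaries (\b) mark the start/end of each word.
Text: 'hat big bag bag'
Splitting by whitespace:
  Word 1: 'hat'
  Word 2: 'big'
  Word 3: 'bag'
  Word 4: 'bag'
Total whole words: 4

4


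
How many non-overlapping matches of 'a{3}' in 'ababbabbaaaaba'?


Pattern 'a{3}' matches exactly 3 consecutive a's (greedy, non-overlapping).
String: 'ababbabbaaaaba'
Scanning for runs of a's:
  Run at pos 0: 'a' (length 1) -> 0 match(es)
  Run at pos 2: 'a' (length 1) -> 0 match(es)
  Run at pos 5: 'a' (length 1) -> 0 match(es)
  Run at pos 8: 'aaaa' (length 4) -> 1 match(es)
  Run at pos 13: 'a' (length 1) -> 0 match(es)
Matches found: ['aaa']
Total: 1

1


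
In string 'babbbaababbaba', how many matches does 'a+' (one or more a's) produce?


Pattern 'a+' matches one or more consecutive a's.
String: 'babbbaababbaba'
Scanning for runs of a:
  Match 1: 'a' (length 1)
  Match 2: 'aa' (length 2)
  Match 3: 'a' (length 1)
  Match 4: 'a' (length 1)
  Match 5: 'a' (length 1)
Total matches: 5

5


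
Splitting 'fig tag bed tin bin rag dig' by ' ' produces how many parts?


Splitting by ' ' breaks the string at each occurrence of the separator.
Text: 'fig tag bed tin bin rag dig'
Parts after split:
  Part 1: 'fig'
  Part 2: 'tag'
  Part 3: 'bed'
  Part 4: 'tin'
  Part 5: 'bin'
  Part 6: 'rag'
  Part 7: 'dig'
Total parts: 7

7


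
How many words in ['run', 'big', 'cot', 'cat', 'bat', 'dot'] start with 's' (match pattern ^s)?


Pattern ^s anchors to start of word. Check which words begin with 's':
  'run' -> no
  'big' -> no
  'cot' -> no
  'cat' -> no
  'bat' -> no
  'dot' -> no
Matching words: []
Count: 0

0


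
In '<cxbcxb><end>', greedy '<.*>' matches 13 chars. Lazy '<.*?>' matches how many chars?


Greedy '<.*>' tries to match as MUCH as possible.
Lazy '<.*?>' tries to match as LITTLE as possible.

String: '<cxbcxb><end>'
Greedy '<.*>' starts at first '<' and extends to the LAST '>': '<cxbcxb><end>' (13 chars)
Lazy '<.*?>' starts at first '<' and stops at the FIRST '>': '<cxbcxb>' (8 chars)

8


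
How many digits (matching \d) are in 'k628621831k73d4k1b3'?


\d matches any digit 0-9.
Scanning 'k628621831k73d4k1b3':
  pos 1: '6' -> DIGIT
  pos 2: '2' -> DIGIT
  pos 3: '8' -> DIGIT
  pos 4: '6' -> DIGIT
  pos 5: '2' -> DIGIT
  pos 6: '1' -> DIGIT
  pos 7: '8' -> DIGIT
  pos 8: '3' -> DIGIT
  pos 9: '1' -> DIGIT
  pos 11: '7' -> DIGIT
  pos 12: '3' -> DIGIT
  pos 14: '4' -> DIGIT
  pos 16: '1' -> DIGIT
  pos 18: '3' -> DIGIT
Digits found: ['6', '2', '8', '6', '2', '1', '8', '3', '1', '7', '3', '4', '1', '3']
Total: 14

14


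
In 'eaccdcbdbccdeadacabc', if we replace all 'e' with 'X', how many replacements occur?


re.sub('e', 'X', text) replaces every occurrence of 'e' with 'X'.
Text: 'eaccdcbdbccdeadacabc'
Scanning for 'e':
  pos 0: 'e' -> replacement #1
  pos 12: 'e' -> replacement #2
Total replacements: 2

2


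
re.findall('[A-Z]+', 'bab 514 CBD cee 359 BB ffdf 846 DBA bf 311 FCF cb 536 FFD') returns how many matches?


Pattern '[A-Z]+' finds one or more uppercase letters.
Text: 'bab 514 CBD cee 359 BB ffdf 846 DBA bf 311 FCF cb 536 FFD'
Scanning for matches:
  Match 1: 'CBD'
  Match 2: 'BB'
  Match 3: 'DBA'
  Match 4: 'FCF'
  Match 5: 'FFD'
Total matches: 5

5


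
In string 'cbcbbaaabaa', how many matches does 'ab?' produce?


Pattern 'ab?' matches 'a' optionally followed by 'b'.
String: 'cbcbbaaabaa'
Scanning left to right for 'a' then checking next char:
  Match 1: 'a' (a not followed by b)
  Match 2: 'a' (a not followed by b)
  Match 3: 'ab' (a followed by b)
  Match 4: 'a' (a not followed by b)
  Match 5: 'a' (a not followed by b)
Total matches: 5

5


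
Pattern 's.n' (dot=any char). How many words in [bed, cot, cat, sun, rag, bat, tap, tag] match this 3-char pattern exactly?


Pattern 's.n' means: starts with 's', any single char, ends with 'n'.
Checking each word (must be exactly 3 chars):
  'bed' (len=3): no
  'cot' (len=3): no
  'cat' (len=3): no
  'sun' (len=3): MATCH
  'rag' (len=3): no
  'bat' (len=3): no
  'tap' (len=3): no
  'tag' (len=3): no
Matching words: ['sun']
Total: 1

1


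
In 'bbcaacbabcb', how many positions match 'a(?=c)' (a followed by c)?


Lookahead 'a(?=c)' matches 'a' only when followed by 'c'.
String: 'bbcaacbabcb'
Checking each position where char is 'a':
  pos 3: 'a' -> no (next='a')
  pos 4: 'a' -> MATCH (next='c')
  pos 7: 'a' -> no (next='b')
Matching positions: [4]
Count: 1

1


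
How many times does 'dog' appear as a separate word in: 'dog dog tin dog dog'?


Scanning each word for exact match 'dog':
  Word 1: 'dog' -> MATCH
  Word 2: 'dog' -> MATCH
  Word 3: 'tin' -> no
  Word 4: 'dog' -> MATCH
  Word 5: 'dog' -> MATCH
Total matches: 4

4


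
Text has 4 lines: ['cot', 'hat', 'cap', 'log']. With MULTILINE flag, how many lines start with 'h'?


With MULTILINE flag, ^ matches the start of each line.
Lines: ['cot', 'hat', 'cap', 'log']
Checking which lines start with 'h':
  Line 1: 'cot' -> no
  Line 2: 'hat' -> MATCH
  Line 3: 'cap' -> no
  Line 4: 'log' -> no
Matching lines: ['hat']
Count: 1

1


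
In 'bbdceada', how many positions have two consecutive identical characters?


Looking for consecutive identical characters in 'bbdceada':
  pos 0-1: 'b' vs 'b' -> MATCH ('bb')
  pos 1-2: 'b' vs 'd' -> different
  pos 2-3: 'd' vs 'c' -> different
  pos 3-4: 'c' vs 'e' -> different
  pos 4-5: 'e' vs 'a' -> different
  pos 5-6: 'a' vs 'd' -> different
  pos 6-7: 'd' vs 'a' -> different
Consecutive identical pairs: ['bb']
Count: 1

1


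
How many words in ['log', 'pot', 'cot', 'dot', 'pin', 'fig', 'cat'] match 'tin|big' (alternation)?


Alternation 'tin|big' matches either 'tin' or 'big'.
Checking each word:
  'log' -> no
  'pot' -> no
  'cot' -> no
  'dot' -> no
  'pin' -> no
  'fig' -> no
  'cat' -> no
Matches: []
Count: 0

0


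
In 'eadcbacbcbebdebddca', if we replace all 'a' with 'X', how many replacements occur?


re.sub('a', 'X', text) replaces every occurrence of 'a' with 'X'.
Text: 'eadcbacbcbebdebddca'
Scanning for 'a':
  pos 1: 'a' -> replacement #1
  pos 5: 'a' -> replacement #2
  pos 18: 'a' -> replacement #3
Total replacements: 3

3


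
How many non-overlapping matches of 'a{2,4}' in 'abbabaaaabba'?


Pattern 'a{2,4}' matches between 2 and 4 consecutive a's (greedy).
String: 'abbabaaaabba'
Finding runs of a's and applying greedy matching:
  Run at pos 0: 'a' (length 1)
  Run at pos 3: 'a' (length 1)
  Run at pos 5: 'aaaa' (length 4)
  Run at pos 11: 'a' (length 1)
Matches: ['aaaa']
Count: 1

1


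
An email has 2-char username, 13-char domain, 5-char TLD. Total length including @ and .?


An email address has format: username@domain.tld
Username length: 2
'@' character: 1
Domain length: 13
'.' character: 1
TLD length: 5
Total = 2 + 1 + 13 + 1 + 5 = 22

22


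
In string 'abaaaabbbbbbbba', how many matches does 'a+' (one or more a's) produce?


Pattern 'a+' matches one or more consecutive a's.
String: 'abaaaabbbbbbbba'
Scanning for runs of a:
  Match 1: 'a' (length 1)
  Match 2: 'aaaa' (length 4)
  Match 3: 'a' (length 1)
Total matches: 3

3


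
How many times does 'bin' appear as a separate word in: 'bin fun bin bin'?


Scanning each word for exact match 'bin':
  Word 1: 'bin' -> MATCH
  Word 2: 'fun' -> no
  Word 3: 'bin' -> MATCH
  Word 4: 'bin' -> MATCH
Total matches: 3

3


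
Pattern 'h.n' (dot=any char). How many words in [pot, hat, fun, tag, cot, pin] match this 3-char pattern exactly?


Pattern 'h.n' means: starts with 'h', any single char, ends with 'n'.
Checking each word (must be exactly 3 chars):
  'pot' (len=3): no
  'hat' (len=3): no
  'fun' (len=3): no
  'tag' (len=3): no
  'cot' (len=3): no
  'pin' (len=3): no
Matching words: []
Total: 0

0


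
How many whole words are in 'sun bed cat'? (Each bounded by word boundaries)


Word boundaries (\b) mark the start/end of each word.
Text: 'sun bed cat'
Splitting by whitespace:
  Word 1: 'sun'
  Word 2: 'bed'
  Word 3: 'cat'
Total whole words: 3

3


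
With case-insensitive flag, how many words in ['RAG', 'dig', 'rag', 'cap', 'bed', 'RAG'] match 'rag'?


Case-insensitive matching: compare each word's lowercase form to 'rag'.
  'RAG' -> lower='rag' -> MATCH
  'dig' -> lower='dig' -> no
  'rag' -> lower='rag' -> MATCH
  'cap' -> lower='cap' -> no
  'bed' -> lower='bed' -> no
  'RAG' -> lower='rag' -> MATCH
Matches: ['RAG', 'rag', 'RAG']
Count: 3

3
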